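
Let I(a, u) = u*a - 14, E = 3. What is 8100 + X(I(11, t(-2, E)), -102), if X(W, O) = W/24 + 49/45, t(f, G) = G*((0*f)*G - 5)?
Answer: 2913707/360 ≈ 8093.6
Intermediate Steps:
t(f, G) = -5*G (t(f, G) = G*(0*G - 5) = G*(0 - 5) = G*(-5) = -5*G)
I(a, u) = -14 + a*u (I(a, u) = a*u - 14 = -14 + a*u)
X(W, O) = 49/45 + W/24 (X(W, O) = W*(1/24) + 49*(1/45) = W/24 + 49/45 = 49/45 + W/24)
8100 + X(I(11, t(-2, E)), -102) = 8100 + (49/45 + (-14 + 11*(-5*3))/24) = 8100 + (49/45 + (-14 + 11*(-15))/24) = 8100 + (49/45 + (-14 - 165)/24) = 8100 + (49/45 + (1/24)*(-179)) = 8100 + (49/45 - 179/24) = 8100 - 2293/360 = 2913707/360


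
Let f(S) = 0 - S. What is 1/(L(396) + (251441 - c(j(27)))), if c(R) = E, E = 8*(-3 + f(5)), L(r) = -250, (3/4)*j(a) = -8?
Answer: 1/251255 ≈ 3.9800e-6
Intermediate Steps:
f(S) = -S
j(a) = -32/3 (j(a) = (4/3)*(-8) = -32/3)
E = -64 (E = 8*(-3 - 1*5) = 8*(-3 - 5) = 8*(-8) = -64)
c(R) = -64
1/(L(396) + (251441 - c(j(27)))) = 1/(-250 + (251441 - 1*(-64))) = 1/(-250 + (251441 + 64)) = 1/(-250 + 251505) = 1/251255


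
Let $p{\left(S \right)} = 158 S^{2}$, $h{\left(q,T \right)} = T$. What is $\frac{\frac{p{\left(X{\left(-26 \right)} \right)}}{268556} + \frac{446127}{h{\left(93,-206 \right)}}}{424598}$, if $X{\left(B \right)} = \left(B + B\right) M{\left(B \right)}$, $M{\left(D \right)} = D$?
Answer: $- \frac{15078865805}{5872459535132} \approx -0.0025677$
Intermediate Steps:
$X{\left(B \right)} = 2 B^{2}$ ($X{\left(B \right)} = \left(B + B\right) B = 2 B B = 2 B^{2}$)
$\frac{\frac{p{\left(X{\left(-26 \right)} \right)}}{268556} + \frac{446127}{h{\left(93,-206 \right)}}}{424598} = \frac{\frac{158 \left(2 \left(-26\right)^{2}\right)^{2}}{268556} + \frac{446127}{-206}}{424598} = \left(158 \left(2 \cdot 676\right)^{2} \cdot \frac{1}{268556} + 446127 \left(- \frac{1}{206}\right)\right) \frac{1}{424598} = \left(158 \cdot 1352^{2} \cdot \frac{1}{268556} - \frac{446127}{206}\right) \frac{1}{424598} = \left(158 \cdot 1827904 \cdot \frac{1}{268556} - \frac{446127}{206}\right) \frac{1}{424598} = \left(288808832 \cdot \frac{1}{268556} - \frac{446127}{206}\right) \frac{1}{424598} = \left(\frac{72202208}{67139} - \frac{446127}{206}\right) \frac{1}{424598} = \left(- \frac{15078865805}{13830634}\right) \frac{1}{424598} = - \frac{15078865805}{5872459535132}$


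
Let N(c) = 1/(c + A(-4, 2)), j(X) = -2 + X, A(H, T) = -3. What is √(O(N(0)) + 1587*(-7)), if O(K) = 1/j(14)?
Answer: I*√399921/6 ≈ 105.4*I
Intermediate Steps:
N(c) = 1/(-3 + c) (N(c) = 1/(c - 3) = 1/(-3 + c))
O(K) = 1/12 (O(K) = 1/(-2 + 14) = 1/12)
√(O(N(0)) + 1587*(-7)) = √(1/12 + 1587*(-7)) = √(1/12 - 11109) = √(-133307/12) = I*√399921/6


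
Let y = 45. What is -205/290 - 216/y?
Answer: -1597/290 ≈ -5.5069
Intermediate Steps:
-205/290 - 216/y = -205/290 - 216/45 = -205*1/290 - 216*1/45 = -41/58 - 24/5 = -1597/290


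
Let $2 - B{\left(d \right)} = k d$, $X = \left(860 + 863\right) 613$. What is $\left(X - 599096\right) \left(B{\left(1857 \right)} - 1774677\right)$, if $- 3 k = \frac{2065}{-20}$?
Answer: $- \frac{3361694076741}{4} \approx -8.4042 \cdot 10^{11}$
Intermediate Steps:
$X = 1056199$ ($X = 1723 \cdot 613 = 1056199$)
$k = \frac{413}{12}$ ($k = - \frac{2065 \frac{1}{-20}}{3} = - \frac{2065 \left(- \frac{1}{20}\right)}{3} = \left(- \frac{1}{3}\right) \left(- \frac{413}{4}\right) = \frac{413}{12} \approx 34.417$)
$B{\left(d \right)} = 2 - \frac{413 d}{12}$
$\left(X - 599096\right) \left(B{\left(1857 \right)} - 1774677\right) = \left(1056199 - 599096\right) \left(\left(2 - \frac{255647}{4}\right) - 1774677\right) = 457103 \left(\left(2 - \frac{255647}{4}\right) - 1774677\right) = 457103 \left(- \frac{255639}{4} - 1774677\right) = 457103 \left(- \frac{7354347}{4}\right) = - \frac{3361694076741}{4}$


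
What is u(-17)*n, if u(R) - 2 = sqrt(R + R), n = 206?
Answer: 412 + 206*I*sqrt(34) ≈ 412.0 + 1201.2*I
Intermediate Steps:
u(R) = 2 + sqrt(2)*sqrt(R) (u(R) = 2 + sqrt(R + R) = 2 + sqrt(2*R) = 2 + sqrt(2)*sqrt(R))
u(-17)*n = (2 + sqrt(2)*sqrt(-17))*206 = (2 + sqrt(2)*(I*sqrt(17)))*206 = (2 + I*sqrt(34))*206 = 412 + 206*I*sqrt(34)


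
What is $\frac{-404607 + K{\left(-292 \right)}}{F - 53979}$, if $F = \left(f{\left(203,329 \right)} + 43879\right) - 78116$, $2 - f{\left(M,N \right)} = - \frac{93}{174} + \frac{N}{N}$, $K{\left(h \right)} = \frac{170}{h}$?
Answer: $\frac{1713108503}{373500047} \approx 4.5866$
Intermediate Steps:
$f{\left(M,N \right)} = \frac{89}{58}$ ($f{\left(M,N \right)} = 2 - \left(- \frac{93}{174} + \frac{N}{N}\right) = 2 - \left(\left(-93\right) \frac{1}{174} + 1\right) = 2 - \left(- \frac{31}{58} + 1\right) = 2 - \frac{27}{58} = \frac{89}{58}$)
$F = - \frac{1985657}{58}$ ($F = \left(\frac{89}{58} + 43879\right) - 78116 = \frac{2545071}{58} - 78116 = - \frac{1985657}{58} \approx -34235.0$)
$\frac{-404607 + K{\left(-292 \right)}}{F - 53979} = \frac{-404607 + \frac{170}{-292}}{- \frac{1985657}{58} - 53979} = \frac{-404607 + 170 \left(- \frac{1}{292}\right)}{- \frac{5116439}{58}} = \left(-404607 - \frac{85}{146}\right) \left(- \frac{58}{5116439}\right) = \left(- \frac{59072707}{146}\right) \left(- \frac{58}{5116439}\right) = \frac{1713108503}{373500047}$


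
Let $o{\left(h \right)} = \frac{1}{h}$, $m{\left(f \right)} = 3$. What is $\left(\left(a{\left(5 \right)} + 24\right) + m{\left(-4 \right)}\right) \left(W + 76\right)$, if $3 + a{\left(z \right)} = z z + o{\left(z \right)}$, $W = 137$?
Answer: $\frac{52398}{5} \approx 10480.0$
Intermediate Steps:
$a{\left(z \right)} = -3 + \frac{1}{z} + z^{2}$ ($a{\left(z \right)} = -3 + \left(z z + \frac{1}{z}\right) = -3 + \left(z^{2} + \frac{1}{z}\right) = -3 + \left(\frac{1}{z} + z^{2}\right) = -3 + \frac{1}{z} + z^{2}$)
$\left(\left(a{\left(5 \right)} + 24\right) + m{\left(-4 \right)}\right) \left(W + 76\right) = \left(\left(\left(-3 + \frac{1}{5} + 5^{2}\right) + 24\right) + 3\right) \left(137 + 76\right) = \left(\left(\left(-3 + \frac{1}{5} + 25\right) + 24\right) + 3\right) 213 = \left(\left(\frac{111}{5} + 24\right) + 3\right) 213 = \left(\frac{231}{5} + 3\right) 213 = \frac{246}{5} \cdot 213 = \frac{52398}{5}$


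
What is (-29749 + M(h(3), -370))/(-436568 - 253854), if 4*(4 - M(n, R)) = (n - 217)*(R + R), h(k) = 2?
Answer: 34760/345211 ≈ 0.10069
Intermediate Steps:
M(n, R) = 4 - R*(-217 + n)/2 (M(n, R) = 4 - (n - 217)*(R + R)/4 = 4 - (-217 + n)*2*R/4 = 4 - R*(-217 + n)/2)
(-29749 + M(h(3), -370))/(-436568 - 253854) = (-29749 + (4 + (217/2)*(-370) - ½*(-370)*2))/(-436568 - 253854) = (-29749 + (4 - 40145 + 370))/(-690422) = (-29749 - 39771)*(-1/690422) = -69520*(-1/690422) = 34760/345211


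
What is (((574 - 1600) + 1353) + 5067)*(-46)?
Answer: -248124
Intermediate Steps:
(((574 - 1600) + 1353) + 5067)*(-46) = ((-1026 + 1353) + 5067)*(-46) = (327 + 5067)*(-46) = 5394*(-46) = -248124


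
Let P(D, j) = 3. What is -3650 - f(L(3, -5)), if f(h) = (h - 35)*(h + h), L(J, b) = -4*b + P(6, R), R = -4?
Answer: -3098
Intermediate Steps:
L(J, b) = 3 - 4*b (L(J, b) = -4*b + 3 = 3 - 4*b)
f(h) = 2*h*(-35 + h) (f(h) = (-35 + h)*(2*h) = 2*h*(-35 + h))
-3650 - f(L(3, -5)) = -3650 - 2*(3 - 4*(-5))*(-35 + (3 - 4*(-5))) = -3650 - 2*(3 + 20)*(-35 + (3 + 20)) = -3650 - 2*23*(-35 + 23) = -3650 - 2*23*(-12) = -3650 - 1*(-552) = -3650 + 552 = -3098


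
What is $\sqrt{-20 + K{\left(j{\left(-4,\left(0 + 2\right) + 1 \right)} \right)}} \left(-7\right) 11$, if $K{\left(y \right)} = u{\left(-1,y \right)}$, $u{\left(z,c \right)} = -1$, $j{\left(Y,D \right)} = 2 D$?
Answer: $- 77 i \sqrt{21} \approx - 352.86 i$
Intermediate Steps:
$K{\left(y \right)} = -1$
$\sqrt{-20 + K{\left(j{\left(-4,\left(0 + 2\right) + 1 \right)} \right)}} \left(-7\right) 11 = \sqrt{-20 - 1} \left(-7\right) 11 = \sqrt{-21} \left(-7\right) 11 = i \sqrt{21} \left(-7\right) 11 = - 7 i \sqrt{21} \cdot 11 = - 77 i \sqrt{21}$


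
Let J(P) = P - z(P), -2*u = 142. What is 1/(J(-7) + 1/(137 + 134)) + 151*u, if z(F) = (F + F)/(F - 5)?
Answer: -142301459/13273 ≈ -10721.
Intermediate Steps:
u = -71 (u = -½*142 = -71)
z(F) = 2*F/(-5 + F) (z(F) = (2*F)/(-5 + F) = 2*F/(-5 + F))
J(P) = P - 2*P/(-5 + P)
1/(J(-7) + 1/(137 + 134)) + 151*u = 1/(-7*(-7 - 7)/(-5 - 7) + 1/(137 + 134)) + 151*(-71) = 1/(-7*(-14)/(-12) + 1/271) - 10721 = 1/(-7*(-1/12)*(-14) + 1/271) - 10721 = 1/(-49/6 + 1/271) - 10721 = 1/(-13273/1626) - 10721 = -1626/13273 - 10721 = -142301459/13273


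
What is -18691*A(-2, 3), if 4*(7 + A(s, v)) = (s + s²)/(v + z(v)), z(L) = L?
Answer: 1551353/12 ≈ 1.2928e+5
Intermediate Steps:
A(s, v) = -7 + (s + s²)/(8*v) (A(s, v) = -7 + ((s + s²)/(v + v))/4 = -7 + ((s + s²)/((2*v)))/4 = -7 + ((s + s²)*(1/(2*v)))/4 = -7 + ((s + s²)/(2*v))/4 = -7 + (s + s²)/(8*v))
-18691*A(-2, 3) = -18691*(-2 + (-2)² - 56*3)/(8*3) = -18691*(-2 + 4 - 168)/(8*3) = -18691*(-166)/(8*3) = -18691*(-83/12) = 1551353/12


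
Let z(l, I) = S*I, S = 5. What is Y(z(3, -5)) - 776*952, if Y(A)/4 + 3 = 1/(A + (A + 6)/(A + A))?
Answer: -909418684/1231 ≈ -7.3876e+5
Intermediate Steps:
z(l, I) = 5*I
Y(A) = -12 + 4/(A + (6 + A)/(2*A)) (Y(A) = -12 + 4/(A + (A + 6)/(A + A)) = -12 + 4/(A + (6 + A)/((2*A))) = -12 + 4/(A + (6 + A)*(1/(2*A))) = -12 + 4/(A + (6 + A)/(2*A)))
Y(z(3, -5)) - 776*952 = 4*(-18 - 5*(-5) - 6*(5*(-5))²)/(6 + 5*(-5) + 2*(5*(-5))²) - 776*952 = 4*(-18 - 1*(-25) - 6*(-25)²)/(6 - 25 + 2*(-25)²) - 738752 = 4*(-18 + 25 - 6*625)/(6 - 25 + 2*625) - 738752 = 4*(-18 + 25 - 3750)/(6 - 25 + 1250) - 738752 = 4*(-3743)/1231 - 738752 = 4*(1/1231)*(-3743) - 738752 = -14972/1231 - 738752 = -909418684/1231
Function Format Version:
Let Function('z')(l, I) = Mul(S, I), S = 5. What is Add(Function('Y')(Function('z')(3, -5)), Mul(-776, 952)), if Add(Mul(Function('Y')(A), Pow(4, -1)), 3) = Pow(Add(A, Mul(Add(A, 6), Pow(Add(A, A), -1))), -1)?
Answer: Rational(-909418684, 1231) ≈ -7.3876e+5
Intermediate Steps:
Function('z')(l, I) = Mul(5, I)
Function('Y')(A) = Add(-12, Mul(4, Pow(Add(A, Mul(Rational(1, 2), Pow(A, -1), Add(6, A))), -1))) (Function('Y')(A) = Add(-12, Mul(4, Pow(Add(A, Mul(Add(A, 6), Pow(Add(A, A), -1))), -1))) = Add(-12, Mul(4, Pow(Add(A, Mul(Add(6, A), Pow(Mul(2, A), -1))), -1))) = Add(-12, Mul(4, Pow(Add(A, Mul(Add(6, A), Mul(Rational(1, 2), Pow(A, -1)))), -1))) = Add(-12, Mul(4, Pow(Add(A, Mul(Rational(1, 2), Pow(A, -1), Add(6, A))), -1))))
Add(Function('Y')(Function('z')(3, -5)), Mul(-776, 952)) = Add(Mul(4, Pow(Add(6, Mul(5, -5), Mul(2, Pow(Mul(5, -5), 2))), -1), Add(-18, Mul(-1, Mul(5, -5)), Mul(-6, Pow(Mul(5, -5), 2)))), Mul(-776, 952)) = Add(Mul(4, Pow(Add(6, -25, Mul(2, Pow(-25, 2))), -1), Add(-18, Mul(-1, -25), Mul(-6, Pow(-25, 2)))), -738752) = Add(Mul(4, Pow(Add(6, -25, Mul(2, 625)), -1), Add(-18, 25, Mul(-6, 625))), -738752) = Add(Mul(4, Pow(Add(6, -25, 1250), -1), Add(-18, 25, -3750)), -738752) = Add(Mul(4, Pow(1231, -1), -3743), -738752) = Add(Mul(4, Rational(1, 1231), -3743), -738752) = Add(Rational(-14972, 1231), -738752) = Rational(-909418684, 1231)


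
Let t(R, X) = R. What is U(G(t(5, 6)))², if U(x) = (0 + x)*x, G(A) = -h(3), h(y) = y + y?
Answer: 1296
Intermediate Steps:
h(y) = 2*y
G(A) = -6 (G(A) = -2*3 = -1*6 = -6)
U(x) = x² (U(x) = x*x = x²)
U(G(t(5, 6)))² = ((-6)²)² = 36² = 1296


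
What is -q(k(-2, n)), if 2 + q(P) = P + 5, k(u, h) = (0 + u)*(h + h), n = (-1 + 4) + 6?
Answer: 33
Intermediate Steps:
n = 9 (n = 3 + 6 = 9)
k(u, h) = 2*h*u (k(u, h) = u*(2*h) = 2*h*u)
q(P) = 3 + P (q(P) = -2 + (P + 5) = -2 + (5 + P) = 3 + P)
-q(k(-2, n)) = -(3 + 2*9*(-2)) = -(3 - 36) = -1*(-33) = 33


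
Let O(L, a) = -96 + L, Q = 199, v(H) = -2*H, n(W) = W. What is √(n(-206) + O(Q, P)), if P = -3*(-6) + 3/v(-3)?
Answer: I*√103 ≈ 10.149*I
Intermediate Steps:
P = 37/2 (P = -3*(-6) + 3/((-2*(-3))) = 18 + 3/6 = 18 + 3*(⅙) = 18 + ½ = 37/2 ≈ 18.500)
√(n(-206) + O(Q, P)) = √(-206 + (-96 + 199)) = √(-206 + 103) = √(-103) = I*√103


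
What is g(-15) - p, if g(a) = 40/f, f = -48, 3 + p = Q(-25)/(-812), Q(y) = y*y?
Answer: 7153/2436 ≈ 2.9364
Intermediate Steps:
Q(y) = y²
p = -3061/812 (p = -3 + (-25)²/(-812) = -3 + 625*(-1/812) = -3 - 625/812 = -3061/812 ≈ -3.7697)
g(a) = -⅚ (g(a) = 40/(-48) = 40*(-1/48) = -⅚)
g(-15) - p = -⅚ - 1*(-3061/812) = -⅚ + 3061/812 = 7153/2436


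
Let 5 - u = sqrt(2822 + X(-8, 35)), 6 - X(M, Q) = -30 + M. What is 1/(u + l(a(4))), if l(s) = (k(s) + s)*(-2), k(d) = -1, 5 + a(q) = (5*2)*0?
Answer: -17/2577 - sqrt(2866)/2577 ≈ -0.027371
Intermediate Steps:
a(q) = -5 (a(q) = -5 + (5*2)*0 = -5 + 10*0 = -5 + 0 = -5)
X(M, Q) = 36 - M (X(M, Q) = 6 - (-30 + M) = 6 + (30 - M) = 36 - M)
l(s) = 2 - 2*s (l(s) = (-1 + s)*(-2) = 2 - 2*s)
u = 5 - sqrt(2866) (u = 5 - sqrt(2822 + (36 - 1*(-8))) = 5 - sqrt(2822 + (36 + 8)) = 5 - sqrt(2822 + 44) = 5 - sqrt(2866) ≈ -48.535)
1/(u + l(a(4))) = 1/((5 - sqrt(2866)) + (2 - 2*(-5))) = 1/((5 - sqrt(2866)) + (2 + 10)) = 1/((5 - sqrt(2866)) + 12) = 1/(17 - sqrt(2866))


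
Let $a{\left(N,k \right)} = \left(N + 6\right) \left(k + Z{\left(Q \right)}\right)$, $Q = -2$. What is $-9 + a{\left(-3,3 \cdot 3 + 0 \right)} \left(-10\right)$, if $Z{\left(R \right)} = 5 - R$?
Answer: $-489$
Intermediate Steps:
$a{\left(N,k \right)} = \left(6 + N\right) \left(7 + k\right)$ ($a{\left(N,k \right)} = \left(N + 6\right) \left(k + \left(5 - -2\right)\right) = \left(6 + N\right) \left(k + \left(5 + 2\right)\right) = \left(6 + N\right) \left(k + 7\right) = \left(6 + N\right) \left(7 + k\right)$)
$-9 + a{\left(-3,3 \cdot 3 + 0 \right)} \left(-10\right) = -9 + \left(42 + 6 \left(3 \cdot 3 + 0\right) + 7 \left(-3\right) - 3 \left(3 \cdot 3 + 0\right)\right) \left(-10\right) = -9 + \left(42 + 6 \left(9 + 0\right) - 21 - 3 \left(9 + 0\right)\right) \left(-10\right) = -9 + \left(42 + 6 \cdot 9 - 21 - 27\right) \left(-10\right) = -9 + \left(42 + 54 - 21 - 27\right) \left(-10\right) = -9 + 48 \left(-10\right) = -9 - 480 = -489$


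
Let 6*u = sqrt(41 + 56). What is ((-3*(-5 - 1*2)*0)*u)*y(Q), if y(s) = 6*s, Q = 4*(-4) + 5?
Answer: 0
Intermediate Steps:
Q = -11 (Q = -16 + 5 = -11)
u = sqrt(97)/6 (u = sqrt(41 + 56)/6 = sqrt(97)/6 ≈ 1.6415)
((-3*(-5 - 1*2)*0)*u)*y(Q) = ((-3*(-5 - 1*2)*0)*(sqrt(97)/6))*(6*(-11)) = ((-3*(-5 - 2)*0)*(sqrt(97)/6))*(-66) = ((-3*(-7)*0)*(sqrt(97)/6))*(-66) = ((21*0)*(sqrt(97)/6))*(-66) = (0*(sqrt(97)/6))*(-66) = 0*(-66) = 0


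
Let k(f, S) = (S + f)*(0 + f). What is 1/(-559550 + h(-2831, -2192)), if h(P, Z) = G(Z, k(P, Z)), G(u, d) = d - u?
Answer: 1/13662755 ≈ 7.3192e-8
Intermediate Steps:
k(f, S) = f*(S + f) (k(f, S) = (S + f)*f = f*(S + f))
h(P, Z) = -Z + P*(P + Z) (h(P, Z) = P*(Z + P) - Z = P*(P + Z) - Z = -Z + P*(P + Z))
1/(-559550 + h(-2831, -2192)) = 1/(-559550 + (-1*(-2192) - 2831*(-2831 - 2192))) = 1/(-559550 + (2192 - 2831*(-5023))) = 1/(-559550 + (2192 + 14220113)) = 1/(-559550 + 14222305) = 1/13662755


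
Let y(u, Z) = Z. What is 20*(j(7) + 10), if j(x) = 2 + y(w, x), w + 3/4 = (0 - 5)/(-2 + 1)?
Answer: 380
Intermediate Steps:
w = 17/4 (w = -3/4 + (0 - 5)/(-2 + 1) = -3/4 - 5/(-1) = -3/4 - 5*(-1) = -3/4 + 5 = 17/4 ≈ 4.2500)
j(x) = 2 + x
20*(j(7) + 10) = 20*((2 + 7) + 10) = 20*(9 + 10) = 20*19 = 380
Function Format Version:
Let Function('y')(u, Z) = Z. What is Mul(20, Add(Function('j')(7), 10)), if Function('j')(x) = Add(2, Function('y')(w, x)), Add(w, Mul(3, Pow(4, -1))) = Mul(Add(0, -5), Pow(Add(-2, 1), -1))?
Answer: 380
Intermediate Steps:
w = Rational(17, 4) (w = Add(Rational(-3, 4), Mul(Add(0, -5), Pow(Add(-2, 1), -1))) = Add(Rational(-3, 4), Mul(-5, Pow(-1, -1))) = Add(Rational(-3, 4), Mul(-5, -1)) = Add(Rational(-3, 4), 5) = Rational(17, 4) ≈ 4.2500)
Function('j')(x) = Add(2, x)
Mul(20, Add(Function('j')(7), 10)) = Mul(20, Add(Add(2, 7), 10)) = Mul(20, Add(9, 10)) = Mul(20, 19) = 380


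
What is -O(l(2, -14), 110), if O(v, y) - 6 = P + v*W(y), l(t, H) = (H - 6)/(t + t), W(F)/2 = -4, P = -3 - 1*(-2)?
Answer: -45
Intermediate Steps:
P = -1 (P = -3 + 2 = -1)
W(F) = -8 (W(F) = 2*(-4) = -8)
l(t, H) = (-6 + H)/(2*t) (l(t, H) = (-6 + H)/((2*t)) = (-6 + H)*(1/(2*t)) = (-6 + H)/(2*t))
O(v, y) = 5 - 8*v (O(v, y) = 6 + (-1 + v*(-8)) = 6 + (-1 - 8*v) = 5 - 8*v)
-O(l(2, -14), 110) = -(5 - 4*(-6 - 14)/2) = -(5 - 4*(-20)/2) = -(5 - 8*(-5)) = -(5 + 40) = -1*45 = -45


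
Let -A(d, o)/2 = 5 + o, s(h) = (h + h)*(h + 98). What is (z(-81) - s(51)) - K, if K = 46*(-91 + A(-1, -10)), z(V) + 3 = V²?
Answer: -4914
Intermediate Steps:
z(V) = -3 + V²
s(h) = 2*h*(98 + h) (s(h) = (2*h)*(98 + h) = 2*h*(98 + h))
A(d, o) = -10 - 2*o (A(d, o) = -2*(5 + o) = -10 - 2*o)
K = -3726 (K = 46*(-91 + (-10 - 2*(-10))) = 46*(-91 + (-10 + 20)) = 46*(-91 + 10) = 46*(-81) = -3726)
(z(-81) - s(51)) - K = ((-3 + (-81)²) - 2*51*(98 + 51)) - 1*(-3726) = ((-3 + 6561) - 2*51*149) + 3726 = (6558 - 1*15198) + 3726 = (6558 - 15198) + 3726 = -8640 + 3726 = -4914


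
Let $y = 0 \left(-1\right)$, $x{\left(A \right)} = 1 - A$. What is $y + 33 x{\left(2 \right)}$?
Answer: $-33$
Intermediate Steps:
$y = 0$
$y + 33 x{\left(2 \right)} = 0 + 33 \left(1 - 2\right) = 0 + 33 \left(-1\right) = 0 - 33 = -33$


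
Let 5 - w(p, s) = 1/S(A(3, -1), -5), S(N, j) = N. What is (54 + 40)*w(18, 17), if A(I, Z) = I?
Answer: 1316/3 ≈ 438.67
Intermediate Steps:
w(p, s) = 14/3 (w(p, s) = 5 - 1/3 = 5 - 1*⅓ = 5 - ⅓ = 14/3)
(54 + 40)*w(18, 17) = (54 + 40)*(14/3) = 94*(14/3) = 1316/3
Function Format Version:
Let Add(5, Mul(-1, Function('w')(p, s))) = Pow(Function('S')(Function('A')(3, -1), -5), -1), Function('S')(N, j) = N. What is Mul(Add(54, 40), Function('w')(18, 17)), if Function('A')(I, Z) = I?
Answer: Rational(1316, 3) ≈ 438.67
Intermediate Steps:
Function('w')(p, s) = Rational(14, 3) (Function('w')(p, s) = Add(5, Mul(-1, Pow(3, -1))) = Add(5, Mul(-1, Rational(1, 3))) = Add(5, Rational(-1, 3)) = Rational(14, 3))
Mul(Add(54, 40), Function('w')(18, 17)) = Mul(Add(54, 40), Rational(14, 3)) = Mul(94, Rational(14, 3)) = Rational(1316, 3)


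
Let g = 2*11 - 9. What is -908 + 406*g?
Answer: 4370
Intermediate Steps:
g = 13 (g = 22 - 9 = 13)
-908 + 406*g = -908 + 406*13 = -908 + 5278 = 4370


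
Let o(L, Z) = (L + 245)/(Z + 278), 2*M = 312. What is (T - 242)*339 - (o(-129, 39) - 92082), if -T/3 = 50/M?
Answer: 80093057/8242 ≈ 9717.7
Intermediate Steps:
M = 156 (M = (1/2)*312 = 156)
o(L, Z) = (245 + L)/(278 + Z)
T = -25/26 (T = -150/156 = -3*25/78 = -25/26 ≈ -0.96154)
(T - 242)*339 - (o(-129, 39) - 92082) = (-25/26 - 242)*339 - ((245 - 129)/(278 + 39) - 92082) = -6317/26*339 - (116/317 - 92082) = -2141463/26 - ((1/317)*116 - 92082) = -2141463/26 - (116/317 - 92082) = -2141463/26 - 1*(-29189878/317) = -2141463/26 + 29189878/317 = 80093057/8242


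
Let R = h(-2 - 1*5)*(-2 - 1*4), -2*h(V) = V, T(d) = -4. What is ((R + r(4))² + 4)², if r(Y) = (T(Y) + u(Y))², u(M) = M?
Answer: 198025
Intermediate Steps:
h(V) = -V/2
r(Y) = (-4 + Y)²
R = -21 (R = (-(-2 - 1*5)/2)*(-2 - 1*4) = (-(-2 - 5)/2)*(-2 - 4) = -½*(-7)*(-6) = (7/2)*(-6) = -21)
((R + r(4))² + 4)² = ((-21 + (-4 + 4)²)² + 4)² = ((-21 + 0²)² + 4)² = ((-21 + 0)² + 4)² = ((-21)² + 4)² = (441 + 4)² = 445² = 198025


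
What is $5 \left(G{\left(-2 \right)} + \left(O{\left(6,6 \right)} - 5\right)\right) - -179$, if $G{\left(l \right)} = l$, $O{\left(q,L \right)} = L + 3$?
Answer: $189$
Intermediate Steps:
$O{\left(q,L \right)} = 3 + L$
$5 \left(G{\left(-2 \right)} + \left(O{\left(6,6 \right)} - 5\right)\right) - -179 = 5 \left(-2 + \left(\left(3 + 6\right) - 5\right)\right) - -179 = 5 \left(-2 + \left(9 - 5\right)\right) + 179 = 5 \left(-2 + 4\right) + 179 = 5 \cdot 2 + 179 = 10 + 179 = 189$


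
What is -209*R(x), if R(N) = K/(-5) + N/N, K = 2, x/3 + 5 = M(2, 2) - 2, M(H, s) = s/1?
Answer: -627/5 ≈ -125.40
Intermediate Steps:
M(H, s) = s (M(H, s) = s*1 = s)
x = -15 (x = -15 + 3*(2 - 2) = -15 + 3*0 = -15 + 0 = -15)
R(N) = ⅗ (R(N) = 2/(-5) + N/N = 2*(-⅕) + 1 = -⅖ + 1 = ⅗)
-209*R(x) = -209*⅗ = -627/5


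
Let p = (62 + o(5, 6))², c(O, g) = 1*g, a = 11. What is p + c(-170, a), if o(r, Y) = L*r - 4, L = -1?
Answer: 2820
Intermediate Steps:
c(O, g) = g
o(r, Y) = -4 - r (o(r, Y) = -r - 4 = -4 - r)
p = 2809 (p = (62 + (-4 - 1*5))² = (62 + (-4 - 5))² = (62 - 9)² = 53² = 2809)
p + c(-170, a) = 2809 + 11 = 2820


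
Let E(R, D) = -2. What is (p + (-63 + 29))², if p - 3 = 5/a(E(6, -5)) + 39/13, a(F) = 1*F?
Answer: 3721/4 ≈ 930.25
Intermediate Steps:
a(F) = F
p = 7/2 (p = 3 + (5/(-2) + 39/13) = 3 + (5*(-½) + 39*(1/13)) = 3 + (-5/2 + 3) = 3 + ½ = 7/2 ≈ 3.5000)
(p + (-63 + 29))² = (7/2 + (-63 + 29))² = (7/2 - 34)² = (-61/2)² = 3721/4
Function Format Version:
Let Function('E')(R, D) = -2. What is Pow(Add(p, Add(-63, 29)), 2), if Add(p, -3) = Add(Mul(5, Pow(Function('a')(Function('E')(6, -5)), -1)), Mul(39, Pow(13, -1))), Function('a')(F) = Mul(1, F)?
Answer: Rational(3721, 4) ≈ 930.25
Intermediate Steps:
Function('a')(F) = F
p = Rational(7, 2) (p = Add(3, Add(Mul(5, Pow(-2, -1)), Mul(39, Pow(13, -1)))) = Add(3, Add(Mul(5, Rational(-1, 2)), Mul(39, Rational(1, 13)))) = Add(3, Add(Rational(-5, 2), 3)) = Add(3, Rational(1, 2)) = Rational(7, 2) ≈ 3.5000)
Pow(Add(p, Add(-63, 29)), 2) = Pow(Add(Rational(7, 2), Add(-63, 29)), 2) = Pow(Add(Rational(7, 2), -34), 2) = Pow(Rational(-61, 2), 2) = Rational(3721, 4)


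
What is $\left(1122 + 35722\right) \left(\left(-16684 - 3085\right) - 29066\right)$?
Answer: $-1799276740$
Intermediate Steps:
$\left(1122 + 35722\right) \left(\left(-16684 - 3085\right) - 29066\right) = 36844 \left(\left(-16684 - 3085\right) - 29066\right) = 36844 \left(-19769 - 29066\right) = 36844 \left(-48835\right) = -1799276740$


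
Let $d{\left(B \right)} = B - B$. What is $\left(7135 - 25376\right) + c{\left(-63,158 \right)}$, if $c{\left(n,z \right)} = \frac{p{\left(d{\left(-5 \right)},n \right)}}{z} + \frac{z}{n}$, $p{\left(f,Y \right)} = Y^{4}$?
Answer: $\frac{810840665}{9954} \approx 81459.0$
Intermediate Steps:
$d{\left(B \right)} = 0$
$c{\left(n,z \right)} = \frac{z}{n} + \frac{n^{4}}{z}$ ($c{\left(n,z \right)} = \frac{n^{4}}{z} + \frac{z}{n} = \frac{z}{n} + \frac{n^{4}}{z}$)
$\left(7135 - 25376\right) + c{\left(-63,158 \right)} = \left(7135 - 25376\right) + \left(\frac{158}{-63} + \frac{\left(-63\right)^{4}}{158}\right) = -18241 + \left(158 \left(- \frac{1}{63}\right) + 15752961 \cdot \frac{1}{158}\right) = -18241 + \left(- \frac{158}{63} + \frac{15752961}{158}\right) = -18241 + \frac{992411579}{9954} = \frac{810840665}{9954}$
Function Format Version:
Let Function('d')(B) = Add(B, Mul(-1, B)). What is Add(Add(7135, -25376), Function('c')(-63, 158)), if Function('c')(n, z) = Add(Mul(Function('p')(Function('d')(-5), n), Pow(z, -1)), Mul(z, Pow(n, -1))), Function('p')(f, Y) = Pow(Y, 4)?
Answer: Rational(810840665, 9954) ≈ 81459.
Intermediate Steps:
Function('d')(B) = 0
Function('c')(n, z) = Add(Mul(z, Pow(n, -1)), Mul(Pow(n, 4), Pow(z, -1))) (Function('c')(n, z) = Add(Mul(Pow(n, 4), Pow(z, -1)), Mul(z, Pow(n, -1))) = Add(Mul(z, Pow(n, -1)), Mul(Pow(n, 4), Pow(z, -1))))
Add(Add(7135, -25376), Function('c')(-63, 158)) = Add(Add(7135, -25376), Add(Mul(158, Pow(-63, -1)), Mul(Pow(-63, 4), Pow(158, -1)))) = Add(-18241, Add(Mul(158, Rational(-1, 63)), Mul(15752961, Rational(1, 158)))) = Add(-18241, Add(Rational(-158, 63), Rational(15752961, 158))) = Add(-18241, Rational(992411579, 9954)) = Rational(810840665, 9954)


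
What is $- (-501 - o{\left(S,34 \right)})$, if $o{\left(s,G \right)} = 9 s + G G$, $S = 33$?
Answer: $1954$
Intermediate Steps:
$o{\left(s,G \right)} = G^{2} + 9 s$ ($o{\left(s,G \right)} = 9 s + G^{2} = G^{2} + 9 s$)
$- (-501 - o{\left(S,34 \right)}) = - (-501 - \left(34^{2} + 9 \cdot 33\right)) = - (-501 - \left(1156 + 297\right)) = - (-501 - 1453) = \left(-1\right) \left(-1954\right) = 1954$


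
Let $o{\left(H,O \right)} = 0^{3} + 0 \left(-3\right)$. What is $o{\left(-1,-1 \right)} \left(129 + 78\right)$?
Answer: $0$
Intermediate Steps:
$o{\left(H,O \right)} = 0$ ($o{\left(H,O \right)} = 0 + 0 = 0$)
$o{\left(-1,-1 \right)} \left(129 + 78\right) = 0 \left(129 + 78\right) = 0 \cdot 207 = 0$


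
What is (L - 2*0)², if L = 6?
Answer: 36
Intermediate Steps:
(L - 2*0)² = (6 - 2*0)² = (6 + 0)² = 6² = 36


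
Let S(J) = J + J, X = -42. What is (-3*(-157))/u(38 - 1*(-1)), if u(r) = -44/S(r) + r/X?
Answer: -257166/815 ≈ -315.54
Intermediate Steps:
S(J) = 2*J
u(r) = -22/r - r/42 (u(r) = -44*1/(2*r) + r/(-42) = -22/r + r*(-1/42) = -22/r - r/42)
(-3*(-157))/u(38 - 1*(-1)) = (-3*(-157))/(-22/(38 - 1*(-1)) - (38 - 1*(-1))/42) = 471/(-22/(38 + 1) - (38 + 1)/42) = 471/(-22/39 - 1/42*39) = 471/(-22*1/39 - 13/14) = 471/(-22/39 - 13/14) = 471/(-815/546) = 471*(-546/815) = -257166/815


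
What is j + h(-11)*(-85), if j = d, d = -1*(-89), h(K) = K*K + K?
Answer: -9261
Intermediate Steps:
h(K) = K + K² (h(K) = K² + K = K + K²)
d = 89
j = 89
j + h(-11)*(-85) = 89 - 11*(1 - 11)*(-85) = 89 - 11*(-10)*(-85) = 89 + 110*(-85) = 89 - 9350 = -9261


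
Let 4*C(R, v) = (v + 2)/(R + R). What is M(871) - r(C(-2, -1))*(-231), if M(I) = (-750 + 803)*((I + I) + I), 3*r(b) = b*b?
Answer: 35453261/256 ≈ 1.3849e+5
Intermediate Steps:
C(R, v) = (2 + v)/(8*R) (C(R, v) = ((v + 2)/(R + R))/4 = ((2 + v)/((2*R)))/4 = ((2 + v)*(1/(2*R)))/4 = ((2 + v)/(2*R))/4 = (2 + v)/(8*R))
r(b) = b²/3 (r(b) = (b*b)/3 = b²/3)
M(I) = 159*I (M(I) = 53*(2*I + I) = 53*(3*I) = 159*I)
M(871) - r(C(-2, -1))*(-231) = 159*871 - ((⅛)*(2 - 1)/(-2))²/3*(-231) = 138489 - ((⅛)*(-½)*1)²/3*(-231) = 138489 - (-1/16)²/3*(-231) = 138489 - (⅓)*(1/256)*(-231) = 138489 - (-231)/768 = 138489 - 1*(-77/256) = 138489 + 77/256 = 35453261/256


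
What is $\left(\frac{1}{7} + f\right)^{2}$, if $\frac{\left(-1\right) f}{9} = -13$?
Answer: $\frac{672400}{49} \approx 13722.0$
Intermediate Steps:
$f = 117$ ($f = \left(-9\right) \left(-13\right) = 117$)
$\left(\frac{1}{7} + f\right)^{2} = \left(\frac{1}{7} + 117\right)^{2} = \left(\frac{820}{7}\right)^{2} = \frac{672400}{49}$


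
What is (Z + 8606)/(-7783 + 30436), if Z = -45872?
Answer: -12422/7551 ≈ -1.6451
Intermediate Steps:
(Z + 8606)/(-7783 + 30436) = (-45872 + 8606)/(-7783 + 30436) = -37266/22653 = -37266*1/22653 = -12422/7551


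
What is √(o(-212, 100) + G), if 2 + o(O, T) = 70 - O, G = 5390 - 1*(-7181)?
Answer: √12851 ≈ 113.36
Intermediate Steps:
G = 12571 (G = 5390 + 7181 = 12571)
o(O, T) = 68 - O (o(O, T) = -2 + (70 - O) = 68 - O)
√(o(-212, 100) + G) = √((68 - 1*(-212)) + 12571) = √((68 + 212) + 12571) = √(280 + 12571) = √12851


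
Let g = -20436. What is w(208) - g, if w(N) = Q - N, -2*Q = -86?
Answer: 20271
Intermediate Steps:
Q = 43 (Q = -½*(-86) = 43)
w(N) = 43 - N
w(208) - g = (43 - 1*208) - 1*(-20436) = (43 - 208) + 20436 = -165 + 20436 = 20271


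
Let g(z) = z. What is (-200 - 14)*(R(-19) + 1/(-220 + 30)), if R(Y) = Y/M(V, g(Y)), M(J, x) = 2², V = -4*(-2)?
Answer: 193349/190 ≈ 1017.6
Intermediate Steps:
V = 8
M(J, x) = 4
R(Y) = Y/4
(-200 - 14)*(R(-19) + 1/(-220 + 30)) = (-200 - 14)*((¼)*(-19) + 1/(-220 + 30)) = -214*(-19/4 + 1/(-190)) = -214*(-19/4 - 1/190) = -214*(-1807/380) = 193349/190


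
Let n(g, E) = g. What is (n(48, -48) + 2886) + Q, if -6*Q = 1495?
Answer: 16109/6 ≈ 2684.8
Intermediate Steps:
Q = -1495/6 (Q = -⅙*1495 = -1495/6 ≈ -249.17)
(n(48, -48) + 2886) + Q = (48 + 2886) - 1495/6 = 2934 - 1495/6 = 16109/6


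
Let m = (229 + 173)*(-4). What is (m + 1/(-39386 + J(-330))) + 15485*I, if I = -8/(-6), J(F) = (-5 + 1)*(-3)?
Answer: 2248885381/118122 ≈ 19039.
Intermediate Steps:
m = -1608 (m = 402*(-4) = -1608)
J(F) = 12 (J(F) = -4*(-3) = 12)
I = 4/3 (I = -8*(-1/6) = 4/3 ≈ 1.3333)
(m + 1/(-39386 + J(-330))) + 15485*I = (-1608 + 1/(-39386 + 12)) + 15485*(4/3) = (-1608 + 1/(-39374)) + 61940/3 = (-1608 - 1/39374) + 61940/3 = -63313393/39374 + 61940/3 = 2248885381/118122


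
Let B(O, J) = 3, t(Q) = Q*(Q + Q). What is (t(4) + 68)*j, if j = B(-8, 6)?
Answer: 300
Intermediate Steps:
t(Q) = 2*Q² (t(Q) = Q*(2*Q) = 2*Q²)
j = 3
(t(4) + 68)*j = (2*4² + 68)*3 = (2*16 + 68)*3 = (32 + 68)*3 = 100*3 = 300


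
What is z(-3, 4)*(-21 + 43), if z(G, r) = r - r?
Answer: 0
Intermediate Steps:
z(G, r) = 0
z(-3, 4)*(-21 + 43) = 0*(-21 + 43) = 0*22 = 0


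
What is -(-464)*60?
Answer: 27840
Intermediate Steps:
-(-464)*60 = -2*(-13920) = 27840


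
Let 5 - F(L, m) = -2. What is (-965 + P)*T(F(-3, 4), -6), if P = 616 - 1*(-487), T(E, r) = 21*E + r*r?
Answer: 25254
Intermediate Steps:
F(L, m) = 7 (F(L, m) = 5 - 1*(-2) = 5 + 2 = 7)
T(E, r) = r² + 21*E (T(E, r) = 21*E + r² = r² + 21*E)
P = 1103 (P = 616 + 487 = 1103)
(-965 + P)*T(F(-3, 4), -6) = (-965 + 1103)*((-6)² + 21*7) = 138*(36 + 147) = 138*183 = 25254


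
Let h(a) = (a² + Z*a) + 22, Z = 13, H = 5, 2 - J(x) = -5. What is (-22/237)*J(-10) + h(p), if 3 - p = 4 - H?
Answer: 21176/237 ≈ 89.350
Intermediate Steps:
J(x) = 7 (J(x) = 2 - 1*(-5) = 2 + 5 = 7)
p = 4 (p = 3 - (4 - 1*5) = 3 - (4 - 5) = 3 - 1*(-1) = 3 + 1 = 4)
h(a) = 22 + a² + 13*a (h(a) = (a² + 13*a) + 22 = 22 + a² + 13*a)
(-22/237)*J(-10) + h(p) = -22/237*7 + (22 + 4² + 13*4) = -22*1/237*7 + (22 + 16 + 52) = -22/237*7 + 90 = -154/237 + 90 = 21176/237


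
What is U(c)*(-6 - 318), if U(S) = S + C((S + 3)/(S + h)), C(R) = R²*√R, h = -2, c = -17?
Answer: 5508 - 63504*√266/6859 ≈ 5357.0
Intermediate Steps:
C(R) = R^(5/2)
U(S) = S + ((3 + S)/(-2 + S))^(5/2) (U(S) = S + ((S + 3)/(S - 2))^(5/2) = S + ((3 + S)/(-2 + S))^(5/2))
U(c)*(-6 - 318) = (-17 + ((3 - 17)/(-2 - 17))^(5/2))*(-6 - 318) = (-17 + (-14/(-19))^(5/2))*(-324) = (-17 + (-1/19*(-14))^(5/2))*(-324) = (-17 + (14/19)^(5/2))*(-324) = (-17 + 196*√266/6859)*(-324) = 5508 - 63504*√266/6859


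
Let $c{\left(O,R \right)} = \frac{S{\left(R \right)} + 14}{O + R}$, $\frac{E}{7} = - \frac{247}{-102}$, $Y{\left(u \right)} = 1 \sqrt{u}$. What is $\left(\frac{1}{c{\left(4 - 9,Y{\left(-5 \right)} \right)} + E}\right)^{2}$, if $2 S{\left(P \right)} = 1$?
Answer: $\frac{104040 \left(\sqrt{5} + 2 i\right)}{24780028 \sqrt{5} + 36404351 i} \approx 0.004656 + 0.00069629 i$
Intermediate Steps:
$Y{\left(u \right)} = \sqrt{u}$
$S{\left(P \right)} = \frac{1}{2}$ ($S{\left(P \right)} = \frac{1}{2} \cdot 1 = \frac{1}{2}$)
$E = \frac{1729}{102}$ ($E = 7 \left(- \frac{247}{-102}\right) = 7 \left(\left(-247\right) \left(- \frac{1}{102}\right)\right) = 7 \cdot \frac{247}{102} = \frac{1729}{102} \approx 16.951$)
$c{\left(O,R \right)} = \frac{29}{2 \left(O + R\right)}$ ($c{\left(O,R \right)} = \frac{\frac{1}{2} + 14}{O + R} = \frac{29}{2 \left(O + R\right)}$)
$\left(\frac{1}{c{\left(4 - 9,Y{\left(-5 \right)} \right)} + E}\right)^{2} = \left(\frac{1}{\frac{29}{2 \left(\left(4 - 9\right) + \sqrt{-5}\right)} + \frac{1729}{102}}\right)^{2} = \left(\frac{1}{\frac{29}{2 \left(-5 + i \sqrt{5}\right)} + \frac{1729}{102}}\right)^{2} = \left(\frac{1}{\frac{1729}{102} + \frac{29}{2 \left(-5 + i \sqrt{5}\right)}}\right)^{2} = \frac{1}{\left(\frac{1729}{102} + \frac{29}{2 \left(-5 + i \sqrt{5}\right)}\right)^{2}}$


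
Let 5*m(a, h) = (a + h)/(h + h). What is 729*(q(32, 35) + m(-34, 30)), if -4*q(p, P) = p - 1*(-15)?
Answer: -857547/100 ≈ -8575.5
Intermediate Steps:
m(a, h) = (a + h)/(10*h) (m(a, h) = ((a + h)/(h + h))/5 = ((a + h)/((2*h)))/5 = ((a + h)*(1/(2*h)))/5 = ((a + h)/(2*h))/5 = (a + h)/(10*h))
q(p, P) = -15/4 - p/4 (q(p, P) = -(p - 1*(-15))/4 = -(p + 15)/4 = -(15 + p)/4 = -15/4 - p/4)
729*(q(32, 35) + m(-34, 30)) = 729*((-15/4 - ¼*32) + (⅒)*(-34 + 30)/30) = 729*((-15/4 - 8) + (⅒)*(1/30)*(-4)) = 729*(-47/4 - 1/75) = 729*(-3529/300) = -857547/100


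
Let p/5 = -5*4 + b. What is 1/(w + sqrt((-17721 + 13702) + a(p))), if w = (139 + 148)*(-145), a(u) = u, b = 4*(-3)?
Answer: -5945/247401772 - I*sqrt(4179)/1731812404 ≈ -2.403e-5 - 3.7328e-8*I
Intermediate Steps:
b = -12
p = -160 (p = 5*(-5*4 - 12) = 5*(-20 - 12) = 5*(-32) = -160)
w = -41615 (w = 287*(-145) = -41615)
1/(w + sqrt((-17721 + 13702) + a(p))) = 1/(-41615 + sqrt((-17721 + 13702) - 160)) = 1/(-41615 + sqrt(-4019 - 160)) = 1/(-41615 + sqrt(-4179)) = 1/(-41615 + I*sqrt(4179))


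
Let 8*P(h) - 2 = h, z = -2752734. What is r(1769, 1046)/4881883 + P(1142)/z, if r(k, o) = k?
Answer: 4171477177/13438525318122 ≈ 0.00031041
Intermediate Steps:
P(h) = 1/4 + h/8
r(1769, 1046)/4881883 + P(1142)/z = 1769/4881883 + (1/4 + (1/8)*1142)/(-2752734) = 1769*(1/4881883) + (1/4 + 571/4)*(-1/2752734) = 1769/4881883 + 143*(-1/2752734) = 1769/4881883 - 143/2752734 = 4171477177/13438525318122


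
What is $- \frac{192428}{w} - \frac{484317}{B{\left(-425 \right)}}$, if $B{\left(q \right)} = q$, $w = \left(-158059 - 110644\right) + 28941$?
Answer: $\frac{58101297227}{50949425} \approx 1140.4$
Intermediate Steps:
$w = -239762$ ($w = -268703 + 28941 = -239762$)
$- \frac{192428}{w} - \frac{484317}{B{\left(-425 \right)}} = - \frac{192428}{-239762} - \frac{484317}{-425} = \left(-192428\right) \left(- \frac{1}{239762}\right) - - \frac{484317}{425} = \frac{96214}{119881} + \frac{484317}{425} = \frac{58101297227}{50949425}$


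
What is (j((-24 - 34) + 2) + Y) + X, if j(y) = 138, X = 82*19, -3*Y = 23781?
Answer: -6231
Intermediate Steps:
Y = -7927 (Y = -⅓*23781 = -7927)
X = 1558
(j((-24 - 34) + 2) + Y) + X = (138 - 7927) + 1558 = -7789 + 1558 = -6231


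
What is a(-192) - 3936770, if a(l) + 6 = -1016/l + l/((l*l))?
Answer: -755859977/192 ≈ -3.9368e+6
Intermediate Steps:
a(l) = -6 - 1015/l (a(l) = -6 + (-1016/l + l/((l*l))) = -6 + (-1016/l + l/(l²)) = -6 + (-1016/l + l/l²) = -6 + (-1016/l + 1/l) = -6 - 1015/l)
a(-192) - 3936770 = (-6 - 1015/(-192)) - 3936770 = (-6 - 1015*(-1/192)) - 3936770 = (-6 + 1015/192) - 3936770 = -137/192 - 3936770 = -755859977/192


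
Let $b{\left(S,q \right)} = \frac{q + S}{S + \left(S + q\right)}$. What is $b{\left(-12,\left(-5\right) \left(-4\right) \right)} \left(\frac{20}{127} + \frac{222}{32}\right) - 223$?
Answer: $- \frac{240985}{1016} \approx -237.19$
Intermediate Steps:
$b{\left(S,q \right)} = \frac{S + q}{q + 2 S}$
$b{\left(-12,\left(-5\right) \left(-4\right) \right)} \left(\frac{20}{127} + \frac{222}{32}\right) - 223 = \frac{-12 - -20}{\left(-5\right) \left(-4\right) + 2 \left(-12\right)} \left(\frac{20}{127} + \frac{222}{32}\right) - 223 = \frac{-12 + 20}{20 - 24} \left(20 \cdot \frac{1}{127} + 222 \cdot \frac{1}{32}\right) - 223 = \frac{1}{-4} \cdot 8 \left(\frac{20}{127} + \frac{111}{16}\right) - 223 = \left(- \frac{1}{4}\right) 8 \cdot \frac{14417}{2032} - 223 = \left(-2\right) \frac{14417}{2032} - 223 = - \frac{14417}{1016} - 223 = - \frac{240985}{1016}$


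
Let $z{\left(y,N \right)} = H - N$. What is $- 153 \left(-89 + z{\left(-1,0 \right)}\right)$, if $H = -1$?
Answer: $13770$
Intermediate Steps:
$z{\left(y,N \right)} = -1 - N$
$- 153 \left(-89 + z{\left(-1,0 \right)}\right) = - 153 \left(-89 - 1\right) = \left(-153\right) \left(-90\right) = 13770$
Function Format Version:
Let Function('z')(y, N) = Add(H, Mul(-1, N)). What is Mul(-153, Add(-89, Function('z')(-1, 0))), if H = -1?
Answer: 13770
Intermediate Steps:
Function('z')(y, N) = Add(-1, Mul(-1, N))
Mul(-153, Add(-89, Function('z')(-1, 0))) = Mul(-153, Add(-89, Add(-1, Mul(-1, 0)))) = Mul(-153, Add(-89, Add(-1, 0))) = Mul(-153, Add(-89, -1)) = Mul(-153, -90) = 13770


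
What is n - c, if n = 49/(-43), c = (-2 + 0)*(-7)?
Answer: -651/43 ≈ -15.140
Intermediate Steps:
c = 14 (c = -2*(-7) = 14)
n = -49/43 (n = 49*(-1/43) = -49/43 ≈ -1.1395)
n - c = -49/43 - 1*14 = -49/43 - 14 = -651/43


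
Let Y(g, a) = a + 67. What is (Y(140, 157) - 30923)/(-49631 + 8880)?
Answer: 30699/40751 ≈ 0.75333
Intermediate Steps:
Y(g, a) = 67 + a
(Y(140, 157) - 30923)/(-49631 + 8880) = ((67 + 157) - 30923)/(-49631 + 8880) = (224 - 30923)/(-40751) = -30699*(-1/40751) = 30699/40751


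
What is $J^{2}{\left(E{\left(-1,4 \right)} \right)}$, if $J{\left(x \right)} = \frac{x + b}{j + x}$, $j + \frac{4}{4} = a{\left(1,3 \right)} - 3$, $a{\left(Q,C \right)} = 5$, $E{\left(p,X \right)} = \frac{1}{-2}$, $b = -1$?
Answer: $9$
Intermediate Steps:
$E{\left(p,X \right)} = - \frac{1}{2}$
$j = 1$ ($j = -1 + \left(5 - 3\right) = -1 + 2 = 1$)
$J{\left(x \right)} = \frac{-1 + x}{1 + x}$ ($J{\left(x \right)} = \frac{x - 1}{1 + x} = \frac{-1 + x}{1 + x}$)
$J^{2}{\left(E{\left(-1,4 \right)} \right)} = \left(\frac{-1 - \frac{1}{2}}{1 - \frac{1}{2}}\right)^{2} = \left(\frac{1}{\frac{1}{2}} \left(- \frac{3}{2}\right)\right)^{2} = \left(2 \left(- \frac{3}{2}\right)\right)^{2} = \left(-3\right)^{2} = 9$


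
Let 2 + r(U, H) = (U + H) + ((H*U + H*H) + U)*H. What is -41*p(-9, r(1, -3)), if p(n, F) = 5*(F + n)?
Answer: 6970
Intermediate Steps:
r(U, H) = -2 + H + U + H*(U + H**2 + H*U) (r(U, H) = -2 + ((U + H) + ((H*U + H*H) + U)*H) = -2 + ((H + U) + ((H*U + H**2) + U)*H) = -2 + ((H + U) + ((H**2 + H*U) + U)*H) = -2 + ((H + U) + (U + H**2 + H*U)*H) = -2 + ((H + U) + H*(U + H**2 + H*U)) = -2 + (H + U + H*(U + H**2 + H*U)) = -2 + H + U + H*(U + H**2 + H*U))
p(n, F) = 5*F + 5*n
-41*p(-9, r(1, -3)) = -41*(5*(-2 - 3 + 1 + (-3)**3 - 3*1 + 1*(-3)**2) + 5*(-9)) = -41*(5*(-2 - 3 + 1 - 27 - 3 + 1*9) - 45) = -41*(5*(-2 - 3 + 1 - 27 - 3 + 9) - 45) = -41*(5*(-25) - 45) = -41*(-125 - 45) = -41*(-170) = 6970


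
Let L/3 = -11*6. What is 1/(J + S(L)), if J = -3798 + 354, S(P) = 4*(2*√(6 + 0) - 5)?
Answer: -433/1499864 - √6/1499864 ≈ -0.00029033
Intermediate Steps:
L = -198 (L = 3*(-11*6) = 3*(-66) = -198)
S(P) = -20 + 8*√6 (S(P) = 4*(2*√6 - 5) = 4*(-5 + 2*√6) = -20 + 8*√6)
J = -3444
1/(J + S(L)) = 1/(-3444 + (-20 + 8*√6)) = 1/(-3464 + 8*√6)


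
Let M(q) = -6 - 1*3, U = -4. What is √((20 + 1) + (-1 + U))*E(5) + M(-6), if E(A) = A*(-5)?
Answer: -109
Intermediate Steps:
E(A) = -5*A
M(q) = -9 (M(q) = -6 - 3 = -9)
√((20 + 1) + (-1 + U))*E(5) + M(-6) = √((20 + 1) + (-1 - 4))*(-5*5) - 9 = √(21 - 5)*(-25) - 9 = √16*(-25) - 9 = 4*(-25) - 9 = -100 - 9 = -109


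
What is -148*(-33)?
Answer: 4884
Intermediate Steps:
-148*(-33) = 4884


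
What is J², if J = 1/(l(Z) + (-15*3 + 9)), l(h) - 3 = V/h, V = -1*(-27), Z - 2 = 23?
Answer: 625/636804 ≈ 0.00098146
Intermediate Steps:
Z = 25 (Z = 2 + 23 = 25)
V = 27
l(h) = 3 + 27/h
J = -25/798 (J = 1/((3 + 27/25) + (-15*3 + 9)) = 1/((3 + 27*(1/25)) + (-45 + 9)) = 1/((3 + 27/25) - 36) = 1/(102/25 - 36) = 1/(-798/25) = -25/798 ≈ -0.031328)
J² = (-25/798)² = 625/636804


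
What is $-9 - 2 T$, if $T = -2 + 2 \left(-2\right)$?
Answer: $3$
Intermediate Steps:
$T = -6$ ($T = -2 - 4 = -6$)
$-9 - 2 T = -9 - -12 = -9 + 12 = 3$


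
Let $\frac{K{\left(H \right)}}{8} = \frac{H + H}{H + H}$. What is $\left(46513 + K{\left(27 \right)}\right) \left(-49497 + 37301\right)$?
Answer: $-567370116$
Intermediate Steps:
$K{\left(H \right)} = 8$ ($K{\left(H \right)} = 8 \frac{H + H}{H + H} = 8 \frac{2 H}{2 H} = 8 \cdot 2 H \frac{1}{2 H} = 8 \cdot 1 = 8$)
$\left(46513 + K{\left(27 \right)}\right) \left(-49497 + 37301\right) = \left(46513 + 8\right) \left(-49497 + 37301\right) = 46521 \left(-12196\right) = -567370116$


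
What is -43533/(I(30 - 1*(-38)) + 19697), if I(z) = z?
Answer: -43533/19765 ≈ -2.2025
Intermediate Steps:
-43533/(I(30 - 1*(-38)) + 19697) = -43533/((30 - 1*(-38)) + 19697) = -43533/((30 + 38) + 19697) = -43533/(68 + 19697) = -43533/19765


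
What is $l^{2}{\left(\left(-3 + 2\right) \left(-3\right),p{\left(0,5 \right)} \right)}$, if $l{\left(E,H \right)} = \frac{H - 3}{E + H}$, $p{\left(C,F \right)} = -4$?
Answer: $49$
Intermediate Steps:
$l{\left(E,H \right)} = \frac{-3 + H}{E + H}$
$l^{2}{\left(\left(-3 + 2\right) \left(-3\right),p{\left(0,5 \right)} \right)} = \left(\frac{-3 - 4}{\left(-3 + 2\right) \left(-3\right) - 4}\right)^{2} = \left(\frac{1}{\left(-1\right) \left(-3\right) - 4} \left(-7\right)\right)^{2} = \left(\frac{1}{3 - 4} \left(-7\right)\right)^{2} = \left(\frac{1}{-1} \left(-7\right)\right)^{2} = \left(\left(-1\right) \left(-7\right)\right)^{2} = 7^{2} = 49$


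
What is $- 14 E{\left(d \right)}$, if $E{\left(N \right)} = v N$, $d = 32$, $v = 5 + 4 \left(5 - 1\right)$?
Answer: $-9408$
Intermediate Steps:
$v = 21$ ($v = 5 + 4 \cdot 4 = 5 + 16 = 21$)
$E{\left(N \right)} = 21 N$
$- 14 E{\left(d \right)} = - 14 \cdot 21 \cdot 32 = \left(-14\right) 672 = -9408$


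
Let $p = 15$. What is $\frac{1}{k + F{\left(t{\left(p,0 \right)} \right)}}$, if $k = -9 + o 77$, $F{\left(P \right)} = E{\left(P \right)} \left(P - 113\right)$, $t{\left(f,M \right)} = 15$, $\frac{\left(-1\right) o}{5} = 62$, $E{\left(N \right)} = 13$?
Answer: $- \frac{1}{25153} \approx -3.9757 \cdot 10^{-5}$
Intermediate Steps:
$o = -310$ ($o = \left(-5\right) 62 = -310$)
$F{\left(P \right)} = -1469 + 13 P$ ($F{\left(P \right)} = 13 \left(P - 113\right) = 13 \left(-113 + P\right) = -1469 + 13 P$)
$k = -23879$ ($k = -9 - 23870 = -23879$)
$\frac{1}{k + F{\left(t{\left(p,0 \right)} \right)}} = \frac{1}{-23879 + \left(-1469 + 13 \cdot 15\right)} = \frac{1}{-23879 + \left(-1469 + 195\right)} = \frac{1}{-23879 - 1274} = \frac{1}{-25153} = - \frac{1}{25153}$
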